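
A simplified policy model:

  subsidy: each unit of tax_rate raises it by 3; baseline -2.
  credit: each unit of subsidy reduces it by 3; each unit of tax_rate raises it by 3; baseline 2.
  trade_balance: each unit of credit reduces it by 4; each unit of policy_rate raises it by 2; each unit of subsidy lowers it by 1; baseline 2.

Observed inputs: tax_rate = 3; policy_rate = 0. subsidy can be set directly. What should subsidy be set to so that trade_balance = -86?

Intervening on subsidy fixes its value directly, overriding its dependence on tax_rate.
Substituting into the credit equation gives credit = -3*subsidy + 11.
This gives trade_balance = 11*subsidy - 42.
Solve 11*subsidy - 42 = -86: subsidy = (-86 + 42) / 11 = -4.

subsidy = -4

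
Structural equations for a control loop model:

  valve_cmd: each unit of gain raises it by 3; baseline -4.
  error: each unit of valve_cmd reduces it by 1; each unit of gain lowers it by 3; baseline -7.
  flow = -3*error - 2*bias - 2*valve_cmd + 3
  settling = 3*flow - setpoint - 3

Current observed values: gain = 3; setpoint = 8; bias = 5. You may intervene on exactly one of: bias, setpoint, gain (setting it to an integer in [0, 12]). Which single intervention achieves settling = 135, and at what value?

set setpoint = 0

Intervening on bias: settling = -6*bias + 157. Reaching 135 requires bias = 11/3, not an integer.
Intervening on setpoint: with other inputs at their observed values, settling = -setpoint + 135. Solving for 135 gives setpoint = 0, within [0, 12].
Intervening on gain: settling = 36*gain + 19. Reaching 135 requires gain = 29/9, not an integer.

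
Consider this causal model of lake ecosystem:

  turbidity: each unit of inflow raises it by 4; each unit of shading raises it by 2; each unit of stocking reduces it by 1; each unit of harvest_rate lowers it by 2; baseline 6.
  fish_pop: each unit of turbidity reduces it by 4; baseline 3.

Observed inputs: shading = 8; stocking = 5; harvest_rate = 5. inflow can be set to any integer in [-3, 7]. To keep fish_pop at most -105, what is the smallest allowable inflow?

Substituting into the turbidity equation gives turbidity = 4*inflow + 7.
Substituting into the fish_pop equation gives fish_pop = -16*inflow - 25.
Require -16*inflow - 25 ≤ -105, so inflow ≥ 5.
The smallest integer in [-3, 7] satisfying this is 5.

inflow = 5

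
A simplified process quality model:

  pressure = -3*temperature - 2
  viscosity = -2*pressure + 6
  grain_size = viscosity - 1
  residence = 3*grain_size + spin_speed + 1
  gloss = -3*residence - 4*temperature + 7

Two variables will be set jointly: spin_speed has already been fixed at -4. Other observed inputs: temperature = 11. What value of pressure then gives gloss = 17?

pressure = 5

With spin_speed held at -4:
Intervening on pressure fixes its value directly, overriding its dependence on temperature.
Substituting into the grain_size equation gives grain_size = -2*pressure + 5.
This gives residence = -6*pressure + 12.
This gives gloss = 18*pressure - 73.
Solve 18*pressure - 73 = 17: pressure = (17 + 73) / 18 = 5.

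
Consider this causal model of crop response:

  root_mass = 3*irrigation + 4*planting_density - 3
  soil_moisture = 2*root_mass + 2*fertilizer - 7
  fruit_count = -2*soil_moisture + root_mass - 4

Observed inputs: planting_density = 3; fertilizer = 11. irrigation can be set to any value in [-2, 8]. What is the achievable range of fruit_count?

Substituting into the root_mass equation gives root_mass = 3*irrigation + 9.
Substituting into the soil_moisture equation gives soil_moisture = 6*irrigation + 33.
So fruit_count = -9*irrigation - 61.
Linear in irrigation, so extremes are at the endpoints: irrigation = -2 gives fruit_count = -43; irrigation = 8 gives fruit_count = -133.

-133 to -43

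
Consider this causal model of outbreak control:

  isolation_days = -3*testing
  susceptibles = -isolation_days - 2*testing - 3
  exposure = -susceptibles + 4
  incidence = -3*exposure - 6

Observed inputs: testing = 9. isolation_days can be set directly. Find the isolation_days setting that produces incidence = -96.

Intervening on isolation_days fixes its value directly, overriding its dependence on testing.
Substituting into the susceptibles equation gives susceptibles = -isolation_days - 21.
So exposure = isolation_days + 25.
incidence becomes -3*isolation_days - 81.
Solve -3*isolation_days - 81 = -96: isolation_days = (-96 + 81) / -3 = 5.

isolation_days = 5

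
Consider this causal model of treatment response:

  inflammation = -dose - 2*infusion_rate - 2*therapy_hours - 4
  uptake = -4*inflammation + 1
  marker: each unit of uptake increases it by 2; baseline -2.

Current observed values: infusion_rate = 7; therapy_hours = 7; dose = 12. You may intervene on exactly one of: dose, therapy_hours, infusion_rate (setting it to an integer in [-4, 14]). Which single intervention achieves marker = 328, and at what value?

Intervening on dose: with other inputs at their observed values, marker = 8*dose + 256. Solving for 328 gives dose = 9, within [-4, 14].
Intervening on therapy_hours: marker = 16*therapy_hours + 240. Reaching 328 requires therapy_hours = 11/2, not an integer.
Intervening on infusion_rate: marker = 16*infusion_rate + 240. Reaching 328 requires infusion_rate = 11/2, not an integer.

set dose = 9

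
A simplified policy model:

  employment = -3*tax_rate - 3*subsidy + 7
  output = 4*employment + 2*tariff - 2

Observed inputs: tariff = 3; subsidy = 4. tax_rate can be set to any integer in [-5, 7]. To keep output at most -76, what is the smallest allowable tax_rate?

Substituting into the employment equation gives employment = -3*tax_rate - 5.
This gives output = -12*tax_rate - 16.
Require -12*tax_rate - 16 ≤ -76, so tax_rate ≥ 5.
The smallest integer in [-5, 7] satisfying this is 5.

tax_rate = 5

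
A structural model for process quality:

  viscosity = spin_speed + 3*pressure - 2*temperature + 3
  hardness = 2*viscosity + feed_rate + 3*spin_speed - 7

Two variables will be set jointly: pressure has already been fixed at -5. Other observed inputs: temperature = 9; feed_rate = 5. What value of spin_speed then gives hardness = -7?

spin_speed = 11

With pressure held at -5:
Substituting into the viscosity equation gives viscosity = spin_speed - 30.
hardness becomes 5*spin_speed - 62.
Solve 5*spin_speed - 62 = -7: spin_speed = (-7 + 62) / 5 = 11.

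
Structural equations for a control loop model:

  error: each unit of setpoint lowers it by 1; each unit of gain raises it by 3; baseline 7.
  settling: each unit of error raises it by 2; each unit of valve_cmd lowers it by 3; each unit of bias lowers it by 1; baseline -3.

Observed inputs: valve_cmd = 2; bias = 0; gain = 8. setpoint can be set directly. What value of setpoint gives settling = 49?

Substituting into the error equation gives error = -setpoint + 31.
settling becomes -2*setpoint + 53.
Solve -2*setpoint + 53 = 49: setpoint = (49 - 53) / -2 = 2.

setpoint = 2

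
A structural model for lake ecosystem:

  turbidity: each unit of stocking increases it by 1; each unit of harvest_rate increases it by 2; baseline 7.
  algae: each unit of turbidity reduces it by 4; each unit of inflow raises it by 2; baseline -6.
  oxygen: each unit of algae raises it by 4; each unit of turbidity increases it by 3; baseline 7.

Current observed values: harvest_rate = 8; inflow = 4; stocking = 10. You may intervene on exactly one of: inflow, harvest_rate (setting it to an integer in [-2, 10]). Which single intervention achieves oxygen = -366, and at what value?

Intervening on inflow: with other inputs at their observed values, oxygen = 8*inflow - 446. Solving for -366 gives inflow = 10, within [-2, 10].
Intervening on harvest_rate: oxygen = -26*harvest_rate - 206. Reaching -366 requires harvest_rate = 80/13, not an integer.

set inflow = 10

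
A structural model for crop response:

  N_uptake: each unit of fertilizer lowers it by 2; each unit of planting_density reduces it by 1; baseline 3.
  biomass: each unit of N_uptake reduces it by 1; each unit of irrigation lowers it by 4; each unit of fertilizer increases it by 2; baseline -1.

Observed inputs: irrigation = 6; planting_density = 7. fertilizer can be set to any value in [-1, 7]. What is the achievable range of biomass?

Substituting into the N_uptake equation gives N_uptake = -2*fertilizer - 4.
Substituting into the biomass equation gives biomass = 4*fertilizer - 21.
Linear in fertilizer, so extremes are at the endpoints: fertilizer = -1 gives biomass = -25; fertilizer = 7 gives biomass = 7.

-25 to 7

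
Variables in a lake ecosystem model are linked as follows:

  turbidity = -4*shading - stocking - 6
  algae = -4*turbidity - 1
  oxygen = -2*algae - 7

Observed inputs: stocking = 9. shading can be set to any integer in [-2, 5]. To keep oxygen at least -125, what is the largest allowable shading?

Substituting into the turbidity equation gives turbidity = -4*shading - 15.
algae becomes 16*shading + 59.
Substituting into the oxygen equation gives oxygen = -32*shading - 125.
Require -32*shading - 125 ≥ -125, so shading ≤ 0.
The largest integer in [-2, 5] satisfying this is 0.

shading = 0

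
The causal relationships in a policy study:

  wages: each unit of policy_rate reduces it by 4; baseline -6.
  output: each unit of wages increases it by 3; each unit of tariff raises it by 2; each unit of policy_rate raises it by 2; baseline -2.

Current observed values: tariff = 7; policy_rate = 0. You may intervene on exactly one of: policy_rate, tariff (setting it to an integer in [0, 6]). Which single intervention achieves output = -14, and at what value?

set tariff = 3

Intervening on policy_rate: output = -10*policy_rate - 6. Reaching -14 requires policy_rate = 4/5, not an integer.
Intervening on tariff: with other inputs at their observed values, output = 2*tariff - 20. Solving for -14 gives tariff = 3, within [0, 6].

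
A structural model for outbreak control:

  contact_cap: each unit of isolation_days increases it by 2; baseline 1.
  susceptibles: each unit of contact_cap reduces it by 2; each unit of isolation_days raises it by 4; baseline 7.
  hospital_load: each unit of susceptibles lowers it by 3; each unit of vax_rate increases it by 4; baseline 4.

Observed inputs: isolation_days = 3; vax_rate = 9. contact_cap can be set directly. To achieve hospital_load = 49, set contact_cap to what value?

Intervening on contact_cap fixes its value directly, overriding its dependence on isolation_days.
Substituting into the susceptibles equation gives susceptibles = -2*contact_cap + 19.
Substituting into the hospital_load equation gives hospital_load = 6*contact_cap - 17.
Solve 6*contact_cap - 17 = 49: contact_cap = (49 + 17) / 6 = 11.

contact_cap = 11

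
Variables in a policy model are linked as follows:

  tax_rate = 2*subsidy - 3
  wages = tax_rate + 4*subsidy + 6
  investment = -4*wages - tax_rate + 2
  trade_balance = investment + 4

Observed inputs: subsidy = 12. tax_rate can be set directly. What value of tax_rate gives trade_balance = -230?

tax_rate = 4

Intervening on tax_rate fixes its value directly, overriding its dependence on subsidy.
Substituting into the wages equation gives wages = tax_rate + 54.
investment becomes -5*tax_rate - 214.
Substituting into the trade_balance equation gives trade_balance = -5*tax_rate - 210.
Solve -5*tax_rate - 210 = -230: tax_rate = (-230 + 210) / -5 = 4.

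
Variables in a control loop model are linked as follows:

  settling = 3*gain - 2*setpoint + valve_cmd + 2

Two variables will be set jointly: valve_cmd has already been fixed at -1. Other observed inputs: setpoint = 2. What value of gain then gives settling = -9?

With valve_cmd held at -1:
Substituting into the settling equation gives settling = 3*gain - 3.
Solve 3*gain - 3 = -9: gain = (-9 + 3) / 3 = -2.

gain = -2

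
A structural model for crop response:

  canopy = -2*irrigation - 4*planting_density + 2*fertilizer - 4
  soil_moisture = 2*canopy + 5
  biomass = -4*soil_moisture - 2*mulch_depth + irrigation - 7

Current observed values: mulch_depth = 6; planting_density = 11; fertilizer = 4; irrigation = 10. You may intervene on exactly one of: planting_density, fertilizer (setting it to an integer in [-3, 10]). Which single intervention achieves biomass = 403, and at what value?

Intervening on planting_density: biomass = 32*planting_density + 99. Reaching 403 requires planting_density = 19/2, not an integer.
Intervening on fertilizer: with other inputs at their observed values, biomass = -16*fertilizer + 515. Solving for 403 gives fertilizer = 7, within [-3, 10].

set fertilizer = 7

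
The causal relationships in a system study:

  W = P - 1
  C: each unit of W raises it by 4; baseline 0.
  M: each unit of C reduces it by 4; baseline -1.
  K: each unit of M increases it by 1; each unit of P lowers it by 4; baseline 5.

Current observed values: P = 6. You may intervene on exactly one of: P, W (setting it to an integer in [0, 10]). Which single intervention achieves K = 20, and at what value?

Intervening on P: with other inputs at their observed values, K = -20*P + 20. Solving for 20 gives P = 0, within [0, 10].
Intervening on W: K = -16*W - 20. Reaching 20 requires W = -5/2, not an integer.

set P = 0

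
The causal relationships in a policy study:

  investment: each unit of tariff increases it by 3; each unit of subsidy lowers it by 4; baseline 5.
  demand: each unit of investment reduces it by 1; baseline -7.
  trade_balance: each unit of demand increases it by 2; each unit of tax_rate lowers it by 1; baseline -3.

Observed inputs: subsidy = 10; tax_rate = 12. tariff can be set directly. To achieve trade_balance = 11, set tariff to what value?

Substituting into the investment equation gives investment = 3*tariff - 35.
demand becomes -3*tariff + 28.
Substituting into the trade_balance equation gives trade_balance = -6*tariff + 41.
Solve -6*tariff + 41 = 11: tariff = (11 - 41) / -6 = 5.

tariff = 5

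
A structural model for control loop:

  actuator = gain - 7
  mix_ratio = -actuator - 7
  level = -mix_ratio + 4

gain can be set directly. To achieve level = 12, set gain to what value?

gain = 8

Substituting into the mix_ratio equation gives mix_ratio = -gain.
This gives level = gain + 4.
Solve gain + 4 = 12: gain = (12 - 4) / 1 = 8.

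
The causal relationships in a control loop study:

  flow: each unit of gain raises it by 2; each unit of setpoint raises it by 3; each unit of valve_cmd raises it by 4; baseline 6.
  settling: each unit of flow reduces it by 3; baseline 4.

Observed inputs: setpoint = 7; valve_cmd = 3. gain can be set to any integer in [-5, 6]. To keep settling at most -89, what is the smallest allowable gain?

Substituting into the flow equation gives flow = 2*gain + 39.
Substituting into the settling equation gives settling = -6*gain - 113.
Require -6*gain - 113 ≤ -89, so gain ≥ -4.
The smallest integer in [-5, 6] satisfying this is -4.

gain = -4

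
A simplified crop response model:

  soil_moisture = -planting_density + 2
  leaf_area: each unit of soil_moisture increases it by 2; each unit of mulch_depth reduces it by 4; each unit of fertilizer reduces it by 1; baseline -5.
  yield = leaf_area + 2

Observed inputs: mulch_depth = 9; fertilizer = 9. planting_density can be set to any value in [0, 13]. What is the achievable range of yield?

-70 to -44

Substituting into the leaf_area equation gives leaf_area = -2*planting_density - 46.
Substituting into the yield equation gives yield = -2*planting_density - 44.
Linear in planting_density, so extremes are at the endpoints: planting_density = 0 gives yield = -44; planting_density = 13 gives yield = -70.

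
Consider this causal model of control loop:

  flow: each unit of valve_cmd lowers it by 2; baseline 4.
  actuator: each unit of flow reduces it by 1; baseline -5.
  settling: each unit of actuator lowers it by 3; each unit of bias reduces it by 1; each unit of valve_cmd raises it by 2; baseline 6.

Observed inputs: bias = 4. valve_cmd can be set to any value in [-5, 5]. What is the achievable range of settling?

9 to 49

Substituting into the actuator equation gives actuator = 2*valve_cmd - 9.
settling becomes -4*valve_cmd + 29.
Linear in valve_cmd, so extremes are at the endpoints: valve_cmd = -5 gives settling = 49; valve_cmd = 5 gives settling = 9.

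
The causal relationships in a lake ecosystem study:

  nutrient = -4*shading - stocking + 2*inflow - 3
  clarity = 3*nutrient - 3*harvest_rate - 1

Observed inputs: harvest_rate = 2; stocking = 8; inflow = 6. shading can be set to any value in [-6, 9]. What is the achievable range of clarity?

-112 to 68

Substituting into the nutrient equation gives nutrient = -4*shading + 1.
Substituting into the clarity equation gives clarity = -12*shading - 4.
Linear in shading, so extremes are at the endpoints: shading = -6 gives clarity = 68; shading = 9 gives clarity = -112.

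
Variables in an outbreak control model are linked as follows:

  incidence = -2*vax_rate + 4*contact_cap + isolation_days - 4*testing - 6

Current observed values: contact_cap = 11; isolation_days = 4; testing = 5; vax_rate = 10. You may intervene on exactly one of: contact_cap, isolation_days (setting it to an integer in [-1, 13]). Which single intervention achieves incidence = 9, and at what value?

Intervening on contact_cap: incidence = 4*contact_cap - 42. Reaching 9 requires contact_cap = 51/4, not an integer.
Intervening on isolation_days: with other inputs at their observed values, incidence = isolation_days - 2. Solving for 9 gives isolation_days = 11, within [-1, 13].

set isolation_days = 11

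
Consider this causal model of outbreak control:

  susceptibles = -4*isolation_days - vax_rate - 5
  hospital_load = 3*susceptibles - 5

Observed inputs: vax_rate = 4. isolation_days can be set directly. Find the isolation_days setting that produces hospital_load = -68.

isolation_days = 3

Substituting into the susceptibles equation gives susceptibles = -4*isolation_days - 9.
hospital_load becomes -12*isolation_days - 32.
Solve -12*isolation_days - 32 = -68: isolation_days = (-68 + 32) / -12 = 3.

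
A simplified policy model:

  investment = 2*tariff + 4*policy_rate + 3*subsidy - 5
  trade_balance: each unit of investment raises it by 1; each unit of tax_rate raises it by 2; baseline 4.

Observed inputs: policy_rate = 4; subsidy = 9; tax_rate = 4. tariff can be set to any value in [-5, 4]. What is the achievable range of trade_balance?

Substituting into the investment equation gives investment = 2*tariff + 38.
Substituting into the trade_balance equation gives trade_balance = 2*tariff + 50.
Linear in tariff, so extremes are at the endpoints: tariff = -5 gives trade_balance = 40; tariff = 4 gives trade_balance = 58.

40 to 58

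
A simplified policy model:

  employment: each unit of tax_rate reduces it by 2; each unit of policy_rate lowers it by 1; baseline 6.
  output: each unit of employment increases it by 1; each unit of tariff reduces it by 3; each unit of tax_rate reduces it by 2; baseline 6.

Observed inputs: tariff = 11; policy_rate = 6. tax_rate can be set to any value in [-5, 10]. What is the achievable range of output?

-67 to -7

Substituting into the employment equation gives employment = -2*tax_rate.
This gives output = -4*tax_rate - 27.
Linear in tax_rate, so extremes are at the endpoints: tax_rate = -5 gives output = -7; tax_rate = 10 gives output = -67.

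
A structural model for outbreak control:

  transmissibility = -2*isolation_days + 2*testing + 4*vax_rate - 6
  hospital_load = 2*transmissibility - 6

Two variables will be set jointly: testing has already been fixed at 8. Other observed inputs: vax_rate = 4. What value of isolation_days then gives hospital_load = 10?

isolation_days = 9

With testing held at 8:
Substituting into the transmissibility equation gives transmissibility = -2*isolation_days + 26.
Substituting into the hospital_load equation gives hospital_load = -4*isolation_days + 46.
Solve -4*isolation_days + 46 = 10: isolation_days = (10 - 46) / -4 = 9.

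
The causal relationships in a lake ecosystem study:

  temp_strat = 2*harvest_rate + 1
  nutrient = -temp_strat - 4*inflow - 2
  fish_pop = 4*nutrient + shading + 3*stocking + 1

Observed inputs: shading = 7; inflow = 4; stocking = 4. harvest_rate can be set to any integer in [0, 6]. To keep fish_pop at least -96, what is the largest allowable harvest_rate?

Substituting into the nutrient equation gives nutrient = -2*harvest_rate - 19.
Substituting into the fish_pop equation gives fish_pop = -8*harvest_rate - 56.
Require -8*harvest_rate - 56 ≥ -96, so harvest_rate ≤ 5.
The largest integer in [0, 6] satisfying this is 5.

harvest_rate = 5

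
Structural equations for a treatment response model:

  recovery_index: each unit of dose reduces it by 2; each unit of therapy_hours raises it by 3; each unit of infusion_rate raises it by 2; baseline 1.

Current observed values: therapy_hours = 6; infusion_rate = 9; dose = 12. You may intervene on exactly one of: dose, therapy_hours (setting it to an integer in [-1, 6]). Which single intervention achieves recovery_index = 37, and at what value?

Intervening on dose: with other inputs at their observed values, recovery_index = -2*dose + 37. Solving for 37 gives dose = 0, within [-1, 6].
Intervening on therapy_hours: recovery_index = 3*therapy_hours - 5. Reaching 37 requires therapy_hours = 14, outside [-1, 6].

set dose = 0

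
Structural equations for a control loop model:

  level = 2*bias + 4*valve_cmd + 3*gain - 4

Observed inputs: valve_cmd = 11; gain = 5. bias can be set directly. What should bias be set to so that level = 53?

bias = -1

Substituting into the level equation gives level = 2*bias + 55.
Solve 2*bias + 55 = 53: bias = (53 - 55) / 2 = -1.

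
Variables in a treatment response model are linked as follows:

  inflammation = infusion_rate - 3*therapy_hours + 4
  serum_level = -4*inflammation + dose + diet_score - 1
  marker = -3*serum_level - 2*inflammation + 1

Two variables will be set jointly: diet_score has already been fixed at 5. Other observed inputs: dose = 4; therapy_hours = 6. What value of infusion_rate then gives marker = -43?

With diet_score held at 5:
Substituting into the inflammation equation gives inflammation = infusion_rate - 14.
serum_level becomes -4*infusion_rate + 64.
marker becomes 10*infusion_rate - 163.
Solve 10*infusion_rate - 163 = -43: infusion_rate = (-43 + 163) / 10 = 12.

infusion_rate = 12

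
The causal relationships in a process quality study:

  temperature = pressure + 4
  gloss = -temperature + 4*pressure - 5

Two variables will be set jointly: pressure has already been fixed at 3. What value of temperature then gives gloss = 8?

With pressure held at 3:
Intervening on temperature fixes its value directly, overriding its dependence on pressure.
Substituting into the gloss equation gives gloss = -temperature + 7.
Solve -temperature + 7 = 8: temperature = (8 - 7) / -1 = -1.

temperature = -1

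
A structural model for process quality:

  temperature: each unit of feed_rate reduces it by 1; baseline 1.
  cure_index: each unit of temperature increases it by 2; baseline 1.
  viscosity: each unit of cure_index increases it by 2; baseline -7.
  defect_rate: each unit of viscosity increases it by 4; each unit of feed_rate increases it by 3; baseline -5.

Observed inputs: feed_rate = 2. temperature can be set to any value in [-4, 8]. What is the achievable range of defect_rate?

Intervening on temperature fixes its value directly, overriding its dependence on feed_rate.
Substituting into the viscosity equation gives viscosity = 4*temperature - 5.
This gives defect_rate = 16*temperature - 19.
Linear in temperature, so extremes are at the endpoints: temperature = -4 gives defect_rate = -83; temperature = 8 gives defect_rate = 109.

-83 to 109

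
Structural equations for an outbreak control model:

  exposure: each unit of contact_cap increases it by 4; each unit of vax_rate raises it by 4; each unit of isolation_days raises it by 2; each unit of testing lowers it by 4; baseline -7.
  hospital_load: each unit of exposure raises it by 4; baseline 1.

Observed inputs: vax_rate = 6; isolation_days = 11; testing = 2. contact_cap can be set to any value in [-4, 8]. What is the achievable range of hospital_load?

61 to 253

Substituting into the exposure equation gives exposure = 4*contact_cap + 31.
This gives hospital_load = 16*contact_cap + 125.
Linear in contact_cap, so extremes are at the endpoints: contact_cap = -4 gives hospital_load = 61; contact_cap = 8 gives hospital_load = 253.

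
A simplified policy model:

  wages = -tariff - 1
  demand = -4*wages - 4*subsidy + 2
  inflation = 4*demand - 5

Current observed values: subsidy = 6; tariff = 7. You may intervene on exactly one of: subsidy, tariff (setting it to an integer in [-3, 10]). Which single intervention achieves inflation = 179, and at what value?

Intervening on subsidy: with other inputs at their observed values, inflation = -16*subsidy + 131. Solving for 179 gives subsidy = -3, within [-3, 10].
Intervening on tariff: inflation = 16*tariff - 77. Reaching 179 requires tariff = 16, outside [-3, 10].

set subsidy = -3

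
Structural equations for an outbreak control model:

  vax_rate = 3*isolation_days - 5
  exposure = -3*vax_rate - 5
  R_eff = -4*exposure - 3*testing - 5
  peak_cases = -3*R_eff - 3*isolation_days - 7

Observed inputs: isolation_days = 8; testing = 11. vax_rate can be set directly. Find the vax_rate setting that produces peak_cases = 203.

vax_rate = -5

Intervening on vax_rate fixes its value directly, overriding its dependence on isolation_days.
Substituting into the R_eff equation gives R_eff = 12*vax_rate - 18.
Substituting into the peak_cases equation gives peak_cases = -36*vax_rate + 23.
Solve -36*vax_rate + 23 = 203: vax_rate = (203 - 23) / -36 = -5.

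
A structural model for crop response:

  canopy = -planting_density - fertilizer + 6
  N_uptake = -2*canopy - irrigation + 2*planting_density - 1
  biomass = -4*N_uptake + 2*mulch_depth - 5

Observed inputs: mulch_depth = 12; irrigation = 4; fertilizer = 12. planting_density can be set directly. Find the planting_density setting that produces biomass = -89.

Substituting into the canopy equation gives canopy = -planting_density - 6.
So N_uptake = 4*planting_density + 7.
Substituting into the biomass equation gives biomass = -16*planting_density - 9.
Solve -16*planting_density - 9 = -89: planting_density = (-89 + 9) / -16 = 5.

planting_density = 5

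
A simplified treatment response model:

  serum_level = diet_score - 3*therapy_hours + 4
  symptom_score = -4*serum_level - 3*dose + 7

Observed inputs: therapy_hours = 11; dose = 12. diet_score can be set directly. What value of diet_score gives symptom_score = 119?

diet_score = -8

Substituting into the serum_level equation gives serum_level = diet_score - 29.
So symptom_score = -4*diet_score + 87.
Solve -4*diet_score + 87 = 119: diet_score = (119 - 87) / -4 = -8.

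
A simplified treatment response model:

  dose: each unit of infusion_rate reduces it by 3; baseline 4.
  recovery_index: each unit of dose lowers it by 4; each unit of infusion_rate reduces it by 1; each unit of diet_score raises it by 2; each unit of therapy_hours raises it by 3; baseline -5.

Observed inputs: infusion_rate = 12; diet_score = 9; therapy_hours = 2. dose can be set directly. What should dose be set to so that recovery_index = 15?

dose = -2

Intervening on dose fixes its value directly, overriding its dependence on infusion_rate.
Substituting into the recovery_index equation gives recovery_index = -4*dose + 7.
Solve -4*dose + 7 = 15: dose = (15 - 7) / -4 = -2.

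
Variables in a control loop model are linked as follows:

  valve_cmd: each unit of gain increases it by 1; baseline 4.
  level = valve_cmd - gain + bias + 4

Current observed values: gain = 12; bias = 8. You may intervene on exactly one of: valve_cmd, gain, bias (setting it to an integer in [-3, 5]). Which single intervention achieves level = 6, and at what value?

Intervening on valve_cmd: level = valve_cmd. Reaching 6 requires valve_cmd = 6, outside [-3, 5].
Intervening on gain: the paths from gain to level cancel (net effect zero), leaving level = 16; 6 is unreachable this way.
Intervening on bias: with other inputs at their observed values, level = bias + 8. Solving for 6 gives bias = -2, within [-3, 5].

set bias = -2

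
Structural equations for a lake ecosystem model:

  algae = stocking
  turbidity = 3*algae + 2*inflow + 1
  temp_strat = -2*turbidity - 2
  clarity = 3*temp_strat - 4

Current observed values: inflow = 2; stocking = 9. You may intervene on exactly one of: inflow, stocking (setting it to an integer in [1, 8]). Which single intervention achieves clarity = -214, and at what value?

set inflow = 3

Intervening on inflow: with other inputs at their observed values, clarity = -12*inflow - 178. Solving for -214 gives inflow = 3, within [1, 8].
Intervening on stocking: clarity = -18*stocking - 40. Reaching -214 requires stocking = 29/3, not an integer.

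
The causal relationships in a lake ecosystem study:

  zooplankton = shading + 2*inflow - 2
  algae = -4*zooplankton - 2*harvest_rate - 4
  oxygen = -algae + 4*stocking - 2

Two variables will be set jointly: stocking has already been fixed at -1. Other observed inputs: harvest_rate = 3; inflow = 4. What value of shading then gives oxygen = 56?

With stocking held at -1:
Substituting into the zooplankton equation gives zooplankton = shading + 6.
Substituting into the algae equation gives algae = -4*shading - 34.
Substituting into the oxygen equation gives oxygen = 4*shading + 28.
Solve 4*shading + 28 = 56: shading = (56 - 28) / 4 = 7.

shading = 7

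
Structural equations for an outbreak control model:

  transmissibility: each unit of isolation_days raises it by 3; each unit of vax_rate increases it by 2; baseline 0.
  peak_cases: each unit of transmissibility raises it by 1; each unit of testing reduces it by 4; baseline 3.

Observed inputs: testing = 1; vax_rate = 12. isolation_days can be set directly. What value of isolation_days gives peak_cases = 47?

Substituting into the transmissibility equation gives transmissibility = 3*isolation_days + 24.
Substituting into the peak_cases equation gives peak_cases = 3*isolation_days + 23.
Solve 3*isolation_days + 23 = 47: isolation_days = (47 - 23) / 3 = 8.

isolation_days = 8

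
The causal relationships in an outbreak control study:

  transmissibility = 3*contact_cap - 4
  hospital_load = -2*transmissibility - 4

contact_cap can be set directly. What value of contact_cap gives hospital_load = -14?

contact_cap = 3

Substituting into the hospital_load equation gives hospital_load = -6*contact_cap + 4.
Solve -6*contact_cap + 4 = -14: contact_cap = (-14 - 4) / -6 = 3.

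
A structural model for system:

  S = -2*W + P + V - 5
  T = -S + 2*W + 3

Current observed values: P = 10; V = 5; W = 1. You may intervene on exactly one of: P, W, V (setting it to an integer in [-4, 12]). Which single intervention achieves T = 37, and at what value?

set W = 11

Intervening on P: T = -P + 7. Reaching 37 requires P = -30, outside [-4, 12].
Intervening on W: with other inputs at their observed values, T = 4*W - 7. Solving for 37 gives W = 11, within [-4, 12].
Intervening on V: T = -V + 2. Reaching 37 requires V = -35, outside [-4, 12].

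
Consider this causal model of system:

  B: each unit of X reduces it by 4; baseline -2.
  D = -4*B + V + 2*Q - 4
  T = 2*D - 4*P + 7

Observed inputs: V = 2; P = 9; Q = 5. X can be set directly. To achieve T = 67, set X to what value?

Substituting into the D equation gives D = 16*X + 16.
Substituting into the T equation gives T = 32*X + 3.
Solve 32*X + 3 = 67: X = (67 - 3) / 32 = 2.

X = 2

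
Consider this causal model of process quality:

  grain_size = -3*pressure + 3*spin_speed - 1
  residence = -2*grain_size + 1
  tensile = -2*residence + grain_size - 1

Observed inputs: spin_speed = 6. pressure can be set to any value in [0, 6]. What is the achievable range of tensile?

-8 to 82

Substituting into the grain_size equation gives grain_size = -3*pressure + 17.
residence becomes 6*pressure - 33.
tensile becomes -15*pressure + 82.
Linear in pressure, so extremes are at the endpoints: pressure = 0 gives tensile = 82; pressure = 6 gives tensile = -8.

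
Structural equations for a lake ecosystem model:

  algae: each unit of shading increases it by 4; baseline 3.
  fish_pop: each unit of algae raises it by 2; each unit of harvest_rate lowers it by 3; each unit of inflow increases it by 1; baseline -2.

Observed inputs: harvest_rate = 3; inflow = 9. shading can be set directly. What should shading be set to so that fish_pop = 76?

shading = 9

Substituting into the fish_pop equation gives fish_pop = 8*shading + 4.
Solve 8*shading + 4 = 76: shading = (76 - 4) / 8 = 9.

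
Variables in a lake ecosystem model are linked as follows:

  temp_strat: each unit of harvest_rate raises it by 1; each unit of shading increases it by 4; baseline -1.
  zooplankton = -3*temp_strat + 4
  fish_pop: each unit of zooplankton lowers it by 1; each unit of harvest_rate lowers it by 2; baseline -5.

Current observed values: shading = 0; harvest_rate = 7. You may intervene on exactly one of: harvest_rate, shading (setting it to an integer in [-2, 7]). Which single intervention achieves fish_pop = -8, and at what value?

set harvest_rate = 4

Intervening on harvest_rate: with other inputs at their observed values, fish_pop = harvest_rate - 12. Solving for -8 gives harvest_rate = 4, within [-2, 7].
Intervening on shading: fish_pop = 12*shading - 5. Reaching -8 requires shading = -1/4, not an integer.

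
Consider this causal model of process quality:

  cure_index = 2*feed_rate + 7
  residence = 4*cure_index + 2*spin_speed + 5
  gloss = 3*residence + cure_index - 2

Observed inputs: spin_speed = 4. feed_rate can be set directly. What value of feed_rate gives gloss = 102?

Substituting into the residence equation gives residence = 8*feed_rate + 41.
So gloss = 26*feed_rate + 128.
Solve 26*feed_rate + 128 = 102: feed_rate = (102 - 128) / 26 = -1.

feed_rate = -1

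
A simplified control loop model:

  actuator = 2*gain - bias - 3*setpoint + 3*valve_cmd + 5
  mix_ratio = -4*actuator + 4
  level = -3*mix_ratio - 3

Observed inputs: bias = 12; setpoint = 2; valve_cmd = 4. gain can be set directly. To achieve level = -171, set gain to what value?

Substituting into the actuator equation gives actuator = 2*gain - 1.
Substituting into the mix_ratio equation gives mix_ratio = -8*gain + 8.
Substituting into the level equation gives level = 24*gain - 27.
Solve 24*gain - 27 = -171: gain = (-171 + 27) / 24 = -6.

gain = -6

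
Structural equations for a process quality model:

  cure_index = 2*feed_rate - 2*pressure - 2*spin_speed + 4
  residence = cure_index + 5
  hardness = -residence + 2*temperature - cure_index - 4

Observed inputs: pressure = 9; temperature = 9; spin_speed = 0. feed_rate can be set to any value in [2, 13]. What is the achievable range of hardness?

-15 to 29

Substituting into the cure_index equation gives cure_index = 2*feed_rate - 14.
Substituting into the residence equation gives residence = 2*feed_rate - 9.
hardness becomes -4*feed_rate + 37.
Linear in feed_rate, so extremes are at the endpoints: feed_rate = 2 gives hardness = 29; feed_rate = 13 gives hardness = -15.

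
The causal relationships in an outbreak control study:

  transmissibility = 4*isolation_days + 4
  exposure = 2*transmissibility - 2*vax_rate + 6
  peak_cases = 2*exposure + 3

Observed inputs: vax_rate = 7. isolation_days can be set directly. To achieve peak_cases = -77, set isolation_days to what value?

Substituting into the exposure equation gives exposure = 8*isolation_days.
Substituting into the peak_cases equation gives peak_cases = 16*isolation_days + 3.
Solve 16*isolation_days + 3 = -77: isolation_days = (-77 - 3) / 16 = -5.

isolation_days = -5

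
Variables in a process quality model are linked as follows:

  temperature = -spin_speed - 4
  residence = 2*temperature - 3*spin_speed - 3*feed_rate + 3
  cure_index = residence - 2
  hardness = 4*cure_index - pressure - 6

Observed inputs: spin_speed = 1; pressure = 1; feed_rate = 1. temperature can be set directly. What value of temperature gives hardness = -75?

temperature = -6

Intervening on temperature fixes its value directly, overriding its dependence on spin_speed.
Substituting into the residence equation gives residence = 2*temperature - 3.
Substituting into the cure_index equation gives cure_index = 2*temperature - 5.
Substituting into the hardness equation gives hardness = 8*temperature - 27.
Solve 8*temperature - 27 = -75: temperature = (-75 + 27) / 8 = -6.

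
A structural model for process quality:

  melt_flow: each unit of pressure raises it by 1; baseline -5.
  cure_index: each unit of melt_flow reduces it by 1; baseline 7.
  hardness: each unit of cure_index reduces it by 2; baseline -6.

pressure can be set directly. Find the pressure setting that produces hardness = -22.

pressure = 4

Substituting into the cure_index equation gives cure_index = -pressure + 12.
Substituting into the hardness equation gives hardness = 2*pressure - 30.
Solve 2*pressure - 30 = -22: pressure = (-22 + 30) / 2 = 4.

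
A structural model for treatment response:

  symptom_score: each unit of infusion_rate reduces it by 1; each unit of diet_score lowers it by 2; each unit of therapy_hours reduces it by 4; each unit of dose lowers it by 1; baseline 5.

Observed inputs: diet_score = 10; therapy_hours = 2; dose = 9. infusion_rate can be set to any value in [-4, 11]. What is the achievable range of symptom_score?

-43 to -28

Substituting into the symptom_score equation gives symptom_score = -infusion_rate - 32.
Linear in infusion_rate, so extremes are at the endpoints: infusion_rate = -4 gives symptom_score = -28; infusion_rate = 11 gives symptom_score = -43.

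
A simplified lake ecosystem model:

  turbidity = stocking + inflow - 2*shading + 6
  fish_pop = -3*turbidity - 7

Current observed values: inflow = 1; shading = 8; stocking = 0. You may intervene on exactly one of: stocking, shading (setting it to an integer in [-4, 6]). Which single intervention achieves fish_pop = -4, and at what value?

Intervening on stocking: fish_pop = -3*stocking + 20. Reaching -4 requires stocking = 8, outside [-4, 6].
Intervening on shading: with other inputs at their observed values, fish_pop = 6*shading - 28. Solving for -4 gives shading = 4, within [-4, 6].

set shading = 4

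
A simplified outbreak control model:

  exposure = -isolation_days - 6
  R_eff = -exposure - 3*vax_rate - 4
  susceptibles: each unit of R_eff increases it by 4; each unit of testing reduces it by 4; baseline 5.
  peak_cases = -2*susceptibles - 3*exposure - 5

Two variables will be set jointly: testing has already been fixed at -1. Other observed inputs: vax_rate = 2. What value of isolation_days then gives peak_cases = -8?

isolation_days = 7

With testing held at -1:
Substituting into the R_eff equation gives R_eff = isolation_days - 4.
susceptibles becomes 4*isolation_days - 7.
So peak_cases = -5*isolation_days + 27.
Solve -5*isolation_days + 27 = -8: isolation_days = (-8 - 27) / -5 = 7.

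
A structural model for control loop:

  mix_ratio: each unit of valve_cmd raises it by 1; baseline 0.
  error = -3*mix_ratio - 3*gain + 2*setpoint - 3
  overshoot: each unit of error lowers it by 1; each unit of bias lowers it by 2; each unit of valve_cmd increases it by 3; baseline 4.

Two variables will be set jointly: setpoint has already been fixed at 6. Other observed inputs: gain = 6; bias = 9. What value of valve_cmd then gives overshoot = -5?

valve_cmd = 0

With setpoint held at 6:
Substituting into the error equation gives error = -3*valve_cmd - 9.
Substituting into the overshoot equation gives overshoot = 6*valve_cmd - 5.
Solve 6*valve_cmd - 5 = -5: valve_cmd = (-5 + 5) / 6 = 0.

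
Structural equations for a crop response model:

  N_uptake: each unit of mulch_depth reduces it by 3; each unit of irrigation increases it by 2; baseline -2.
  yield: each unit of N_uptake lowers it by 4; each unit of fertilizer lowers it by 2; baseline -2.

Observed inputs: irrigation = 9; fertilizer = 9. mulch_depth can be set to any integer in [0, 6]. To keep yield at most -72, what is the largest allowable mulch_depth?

Substituting into the N_uptake equation gives N_uptake = -3*mulch_depth + 16.
This gives yield = 12*mulch_depth - 84.
Require 12*mulch_depth - 84 ≤ -72, so mulch_depth ≤ 1.
The largest integer in [0, 6] satisfying this is 1.

mulch_depth = 1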